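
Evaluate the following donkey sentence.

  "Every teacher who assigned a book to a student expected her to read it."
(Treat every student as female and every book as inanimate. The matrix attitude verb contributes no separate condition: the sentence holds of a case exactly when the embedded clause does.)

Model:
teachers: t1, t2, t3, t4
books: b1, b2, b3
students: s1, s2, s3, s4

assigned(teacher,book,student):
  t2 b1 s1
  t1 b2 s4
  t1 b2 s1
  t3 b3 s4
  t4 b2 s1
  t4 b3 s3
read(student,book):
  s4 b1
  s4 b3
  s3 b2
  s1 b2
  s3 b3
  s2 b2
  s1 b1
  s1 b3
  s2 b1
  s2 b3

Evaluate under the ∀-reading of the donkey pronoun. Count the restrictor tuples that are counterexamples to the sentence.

1

"her" takes "a student" as antecedent and "it" takes "a book"; both are donkey pronouns co-varying with the restrictor.
Strong reading: for every (t,b,s) with assigned(t,b,s), read(s,b).
Restrictor triples: (t1,b2,s1)→read(s1,b2) ✓  (t1,b2,s4)→read(s4,b2) ✗  (t2,b1,s1)→read(s1,b1) ✓  (t3,b3,s4)→read(s4,b3) ✓  (t4,b2,s1)→read(s1,b2) ✓  (t4,b3,s3)→read(s3,b3) ✓
Counterexamples (restrictor triples failing the scope): 1.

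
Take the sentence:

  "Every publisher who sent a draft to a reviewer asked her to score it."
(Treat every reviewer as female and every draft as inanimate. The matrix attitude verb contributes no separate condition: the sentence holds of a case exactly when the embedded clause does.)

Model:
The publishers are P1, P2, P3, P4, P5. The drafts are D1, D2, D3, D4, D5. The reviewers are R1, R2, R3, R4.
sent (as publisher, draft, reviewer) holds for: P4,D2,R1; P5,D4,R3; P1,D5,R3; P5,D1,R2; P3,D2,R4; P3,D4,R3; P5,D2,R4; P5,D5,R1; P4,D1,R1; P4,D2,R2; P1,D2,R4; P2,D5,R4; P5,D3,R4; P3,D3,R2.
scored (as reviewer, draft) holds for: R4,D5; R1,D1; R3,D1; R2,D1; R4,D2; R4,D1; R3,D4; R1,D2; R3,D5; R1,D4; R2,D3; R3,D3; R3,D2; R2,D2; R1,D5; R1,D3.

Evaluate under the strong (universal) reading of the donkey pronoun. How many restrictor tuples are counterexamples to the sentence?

1

"her" takes "a reviewer" as antecedent and "it" takes "a draft"; both are donkey pronouns co-varying with the restrictor.
Strong reading: for every (p,d,r) with sent(p,d,r), scored(r,d).
Restrictor triples: (P1,D2,R4)→scored(R4,D2) ✓  (P1,D5,R3)→scored(R3,D5) ✓  (P2,D5,R4)→scored(R4,D5) ✓  (P3,D2,R4)→scored(R4,D2) ✓  (P3,D3,R2)→scored(R2,D3) ✓  (P3,D4,R3)→scored(R3,D4) ✓  (P4,D1,R1)→scored(R1,D1) ✓  (P4,D2,R1)→scored(R1,D2) ✓  (P4,D2,R2)→scored(R2,D2) ✓  (P5,D1,R2)→scored(R2,D1) ✓  (P5,D2,R4)→scored(R4,D2) ✓  (P5,D3,R4)→scored(R4,D3) ✗  (P5,D4,R3)→scored(R3,D4) ✓  (P5,D5,R1)→scored(R1,D5) ✓
Counterexamples (restrictor triples failing the scope): 1.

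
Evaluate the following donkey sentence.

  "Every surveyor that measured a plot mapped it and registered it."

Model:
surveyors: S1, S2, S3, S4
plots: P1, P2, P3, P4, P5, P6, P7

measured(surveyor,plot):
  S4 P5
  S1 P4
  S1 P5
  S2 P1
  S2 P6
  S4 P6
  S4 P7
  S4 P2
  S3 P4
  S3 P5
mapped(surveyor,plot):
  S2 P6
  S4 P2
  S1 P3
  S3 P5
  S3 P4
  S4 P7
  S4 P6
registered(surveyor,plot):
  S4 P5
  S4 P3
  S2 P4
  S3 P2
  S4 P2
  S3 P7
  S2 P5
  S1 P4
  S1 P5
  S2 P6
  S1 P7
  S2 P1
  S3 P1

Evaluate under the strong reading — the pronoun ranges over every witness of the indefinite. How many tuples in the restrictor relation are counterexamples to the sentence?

8

"it" takes "a plot" as antecedent — a donkey pronoun bound across the clause boundary.
Strong reading: for every (s,p) with measured(s,p), mapped(s,p) ∧ registered(s,p).
Restrictor pairs: (S1,P4) ✗  (S1,P5) ✗  (S2,P1) ✗  (S2,P6) ✓  (S3,P4) ✗  (S3,P5) ✗  (S4,P2) ✓  (S4,P5) ✗  (S4,P6) ✗  (S4,P7) ✗
Counterexamples (restrictor pairs failing the scope): 8.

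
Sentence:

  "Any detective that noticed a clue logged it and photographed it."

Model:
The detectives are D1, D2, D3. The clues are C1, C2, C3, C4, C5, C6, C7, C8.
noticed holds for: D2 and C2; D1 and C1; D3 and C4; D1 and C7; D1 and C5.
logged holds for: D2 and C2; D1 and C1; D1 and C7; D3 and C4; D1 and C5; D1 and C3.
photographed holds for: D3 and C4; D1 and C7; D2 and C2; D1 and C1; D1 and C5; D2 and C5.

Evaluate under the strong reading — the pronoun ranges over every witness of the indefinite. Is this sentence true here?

"it" takes "a clue" as antecedent — a donkey pronoun bound across the clause boundary.
Strong reading: for every (d,c) with noticed(d,c), logged(d,c) ∧ photographed(d,c).
Restrictor pairs: (D1,C1) ✓  (D1,C5) ✓  (D1,C7) ✓  (D2,C2) ✓  (D3,C4) ✓
Every restrictor pair satisfies the scope.

True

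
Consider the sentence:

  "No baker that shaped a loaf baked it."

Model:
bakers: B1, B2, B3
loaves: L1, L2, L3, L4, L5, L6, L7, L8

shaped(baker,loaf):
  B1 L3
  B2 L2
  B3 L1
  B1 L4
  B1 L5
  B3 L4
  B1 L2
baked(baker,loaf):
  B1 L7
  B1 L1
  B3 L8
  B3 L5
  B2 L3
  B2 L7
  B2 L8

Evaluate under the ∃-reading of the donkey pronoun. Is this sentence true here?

"it" takes "a loaf" as antecedent — a donkey pronoun bound across the clause boundary.
Truth condition: for no (b,l) with shaped(b,l) does baked(b,l) hold.
Restrictor pairs — does the scope hold? (B1,L2):fails  (B1,L3):fails  (B1,L4):fails  (B1,L5):fails  (B2,L2):fails  (B3,L1):fails  (B3,L4):fails
Scope holds for no restrictor pair, so the sentence is true.

True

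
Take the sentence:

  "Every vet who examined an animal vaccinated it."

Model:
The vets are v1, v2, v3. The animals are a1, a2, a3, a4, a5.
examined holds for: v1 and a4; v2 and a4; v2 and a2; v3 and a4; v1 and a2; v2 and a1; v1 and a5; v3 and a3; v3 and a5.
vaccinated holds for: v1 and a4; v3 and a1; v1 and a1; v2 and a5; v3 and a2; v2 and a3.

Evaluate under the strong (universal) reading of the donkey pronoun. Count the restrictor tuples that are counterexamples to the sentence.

"it" takes "an animal" as antecedent — a donkey pronoun bound across the clause boundary.
Strong reading: for every (v,a) with examined(v,a), vaccinated(v,a).
Restrictor pairs: (v1,a2) ✗  (v1,a4) ✓  (v1,a5) ✗  (v2,a1) ✗  (v2,a2) ✗  (v2,a4) ✗  (v3,a3) ✗  (v3,a4) ✗  (v3,a5) ✗
Counterexamples (restrictor pairs failing the scope): 8.

8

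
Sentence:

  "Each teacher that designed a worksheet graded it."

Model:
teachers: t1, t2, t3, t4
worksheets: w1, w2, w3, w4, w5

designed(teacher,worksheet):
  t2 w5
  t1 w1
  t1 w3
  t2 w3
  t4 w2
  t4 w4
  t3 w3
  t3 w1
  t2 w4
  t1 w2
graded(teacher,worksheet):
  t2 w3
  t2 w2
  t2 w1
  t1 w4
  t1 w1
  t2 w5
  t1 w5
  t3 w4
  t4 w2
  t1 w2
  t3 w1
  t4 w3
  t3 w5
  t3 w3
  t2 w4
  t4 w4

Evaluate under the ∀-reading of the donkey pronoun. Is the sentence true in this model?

"it" takes "a worksheet" as antecedent — a donkey pronoun bound across the clause boundary.
Strong reading: for every (t,w) with designed(t,w), graded(t,w).
Restrictor pairs: (t1,w1) ✓  (t1,w2) ✓  (t1,w3) ✗  (t2,w3) ✓  (t2,w4) ✓  (t2,w5) ✓  (t3,w1) ✓  (t3,w3) ✓  (t4,w2) ✓  (t4,w4) ✓
Counterexample: (t1,w3) is in designed but fails the scope.

False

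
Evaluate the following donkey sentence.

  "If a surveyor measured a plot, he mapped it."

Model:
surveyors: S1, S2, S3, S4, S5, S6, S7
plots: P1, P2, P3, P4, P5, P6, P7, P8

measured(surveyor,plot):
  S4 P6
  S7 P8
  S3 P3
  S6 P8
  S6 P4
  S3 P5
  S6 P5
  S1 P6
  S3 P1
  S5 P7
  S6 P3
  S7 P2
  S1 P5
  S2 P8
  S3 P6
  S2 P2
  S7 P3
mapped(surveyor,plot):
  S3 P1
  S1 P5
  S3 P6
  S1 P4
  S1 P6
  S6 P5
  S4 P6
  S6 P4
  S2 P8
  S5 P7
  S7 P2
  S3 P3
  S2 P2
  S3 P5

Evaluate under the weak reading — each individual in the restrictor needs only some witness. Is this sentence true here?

True

"it" takes "a plot" as antecedent — a donkey pronoun bound across the clause boundary.
Weak reading: every surveyor s with some measured-plot has at least one measured-plot p such that mapped(s,p).
Per surveyor: S1:✓  S2:✓  S3:✓  S4:✓  S5:✓  S6:✓  S7:✓
Every surveyor in the restrictor has a witness.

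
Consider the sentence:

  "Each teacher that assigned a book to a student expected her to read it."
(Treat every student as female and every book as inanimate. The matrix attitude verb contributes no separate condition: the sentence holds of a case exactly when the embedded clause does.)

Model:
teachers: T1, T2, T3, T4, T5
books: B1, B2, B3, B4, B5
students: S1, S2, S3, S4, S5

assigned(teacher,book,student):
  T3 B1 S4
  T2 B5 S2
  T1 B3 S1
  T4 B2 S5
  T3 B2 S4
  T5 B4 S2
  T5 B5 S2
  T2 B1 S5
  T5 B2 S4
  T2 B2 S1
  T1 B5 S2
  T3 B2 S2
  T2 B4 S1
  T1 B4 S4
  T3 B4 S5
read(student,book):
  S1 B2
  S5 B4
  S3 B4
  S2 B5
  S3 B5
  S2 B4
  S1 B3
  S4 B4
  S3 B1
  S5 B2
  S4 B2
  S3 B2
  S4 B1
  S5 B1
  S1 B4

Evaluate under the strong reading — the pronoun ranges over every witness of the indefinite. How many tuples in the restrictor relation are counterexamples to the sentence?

1

"her" takes "a student" as antecedent and "it" takes "a book"; both are donkey pronouns co-varying with the restrictor.
Strong reading: for every (t,b,s) with assigned(t,b,s), read(s,b).
Restrictor triples: (T1,B3,S1)→read(S1,B3) ✓  (T1,B4,S4)→read(S4,B4) ✓  (T1,B5,S2)→read(S2,B5) ✓  (T2,B1,S5)→read(S5,B1) ✓  (T2,B2,S1)→read(S1,B2) ✓  (T2,B4,S1)→read(S1,B4) ✓  (T2,B5,S2)→read(S2,B5) ✓  (T3,B1,S4)→read(S4,B1) ✓  (T3,B2,S2)→read(S2,B2) ✗  (T3,B2,S4)→read(S4,B2) ✓  (T3,B4,S5)→read(S5,B4) ✓  (T4,B2,S5)→read(S5,B2) ✓  (T5,B2,S4)→read(S4,B2) ✓  (T5,B4,S2)→read(S2,B4) ✓  (T5,B5,S2)→read(S2,B5) ✓
Counterexamples (restrictor triples failing the scope): 1.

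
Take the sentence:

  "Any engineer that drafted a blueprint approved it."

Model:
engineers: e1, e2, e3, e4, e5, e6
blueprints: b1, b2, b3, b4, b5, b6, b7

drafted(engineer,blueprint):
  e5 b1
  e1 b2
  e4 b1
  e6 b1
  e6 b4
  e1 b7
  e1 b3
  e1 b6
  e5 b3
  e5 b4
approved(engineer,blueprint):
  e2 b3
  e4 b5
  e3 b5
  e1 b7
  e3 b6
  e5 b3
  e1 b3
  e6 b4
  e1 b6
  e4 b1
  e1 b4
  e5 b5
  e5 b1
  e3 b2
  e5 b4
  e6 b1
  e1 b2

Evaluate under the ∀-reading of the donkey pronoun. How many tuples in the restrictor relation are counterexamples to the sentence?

0

"it" takes "a blueprint" as antecedent — a donkey pronoun bound across the clause boundary.
Strong reading: for every (e,b) with drafted(e,b), approved(e,b).
Restrictor pairs: (e1,b2) ✓  (e1,b3) ✓  (e1,b6) ✓  (e1,b7) ✓  (e4,b1) ✓  (e5,b1) ✓  (e5,b3) ✓  (e5,b4) ✓  (e6,b1) ✓  (e6,b4) ✓
Counterexamples (restrictor pairs failing the scope): 0.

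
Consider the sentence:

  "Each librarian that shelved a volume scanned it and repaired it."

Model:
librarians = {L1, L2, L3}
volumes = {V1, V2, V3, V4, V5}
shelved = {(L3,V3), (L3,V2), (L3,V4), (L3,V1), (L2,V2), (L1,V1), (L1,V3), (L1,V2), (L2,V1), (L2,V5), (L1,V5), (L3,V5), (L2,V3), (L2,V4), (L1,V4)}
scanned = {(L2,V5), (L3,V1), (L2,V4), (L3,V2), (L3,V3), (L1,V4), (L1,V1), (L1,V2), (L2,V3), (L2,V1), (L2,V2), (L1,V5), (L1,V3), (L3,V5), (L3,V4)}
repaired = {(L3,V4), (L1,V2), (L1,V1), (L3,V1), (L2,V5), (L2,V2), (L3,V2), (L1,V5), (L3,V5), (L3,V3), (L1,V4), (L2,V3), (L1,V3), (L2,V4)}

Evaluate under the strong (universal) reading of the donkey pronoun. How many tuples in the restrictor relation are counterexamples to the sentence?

1

"it" takes "a volume" as antecedent — a donkey pronoun bound across the clause boundary.
Strong reading: for every (l,v) with shelved(l,v), scanned(l,v) ∧ repaired(l,v).
Restrictor pairs: (L1,V1) ✓  (L1,V2) ✓  (L1,V3) ✓  (L1,V4) ✓  (L1,V5) ✓  (L2,V1) ✗  (L2,V2) ✓  (L2,V3) ✓  (L2,V4) ✓  (L2,V5) ✓  (L3,V1) ✓  (L3,V2) ✓  (L3,V3) ✓  (L3,V4) ✓  (L3,V5) ✓
Counterexamples (restrictor pairs failing the scope): 1.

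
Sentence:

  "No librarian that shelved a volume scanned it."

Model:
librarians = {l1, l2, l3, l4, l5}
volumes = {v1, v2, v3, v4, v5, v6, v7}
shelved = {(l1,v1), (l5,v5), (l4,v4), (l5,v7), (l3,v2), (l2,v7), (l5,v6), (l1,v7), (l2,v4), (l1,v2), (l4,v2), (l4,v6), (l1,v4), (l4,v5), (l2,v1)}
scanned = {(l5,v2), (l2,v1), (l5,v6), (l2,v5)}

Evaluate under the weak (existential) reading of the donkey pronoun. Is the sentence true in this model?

"it" takes "a volume" as antecedent — a donkey pronoun bound across the clause boundary.
Truth condition: for no (l,v) with shelved(l,v) does scanned(l,v) hold.
Restrictor pairs — does the scope hold? (l1,v1):fails  (l1,v2):fails  (l1,v4):fails  (l1,v7):fails  (l2,v1):holds  (l2,v4):fails  (l2,v7):fails  (l3,v2):fails  (l4,v2):fails  (l4,v4):fails  (l4,v5):fails  (l4,v6):fails  (l5,v5):fails  (l5,v6):holds  (l5,v7):fails
Scope holds for 2 pair(s), so the sentence is false.

False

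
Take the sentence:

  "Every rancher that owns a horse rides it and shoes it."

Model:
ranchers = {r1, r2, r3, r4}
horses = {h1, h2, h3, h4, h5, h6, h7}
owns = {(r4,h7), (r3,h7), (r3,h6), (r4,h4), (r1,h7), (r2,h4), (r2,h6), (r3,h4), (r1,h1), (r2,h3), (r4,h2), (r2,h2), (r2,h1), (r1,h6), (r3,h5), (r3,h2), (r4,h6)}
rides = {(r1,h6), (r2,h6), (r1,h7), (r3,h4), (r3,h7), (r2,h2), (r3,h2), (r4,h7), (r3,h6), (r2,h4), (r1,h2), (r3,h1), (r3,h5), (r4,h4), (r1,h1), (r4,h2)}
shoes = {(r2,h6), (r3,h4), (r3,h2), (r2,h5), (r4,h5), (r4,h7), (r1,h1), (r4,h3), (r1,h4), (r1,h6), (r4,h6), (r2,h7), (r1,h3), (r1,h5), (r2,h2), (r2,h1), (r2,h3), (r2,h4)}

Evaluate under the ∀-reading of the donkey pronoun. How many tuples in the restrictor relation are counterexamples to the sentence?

9

"it" takes "a horse" as antecedent — a donkey pronoun bound across the clause boundary.
Strong reading: for every (r,h) with owns(r,h), rides(r,h) ∧ shoes(r,h).
Restrictor pairs: (r1,h1) ✓  (r1,h6) ✓  (r1,h7) ✗  (r2,h1) ✗  (r2,h2) ✓  (r2,h3) ✗  (r2,h4) ✓  (r2,h6) ✓  (r3,h2) ✓  (r3,h4) ✓  (r3,h5) ✗  (r3,h6) ✗  (r3,h7) ✗  (r4,h2) ✗  (r4,h4) ✗  (r4,h6) ✗  (r4,h7) ✓
Counterexamples (restrictor pairs failing the scope): 9.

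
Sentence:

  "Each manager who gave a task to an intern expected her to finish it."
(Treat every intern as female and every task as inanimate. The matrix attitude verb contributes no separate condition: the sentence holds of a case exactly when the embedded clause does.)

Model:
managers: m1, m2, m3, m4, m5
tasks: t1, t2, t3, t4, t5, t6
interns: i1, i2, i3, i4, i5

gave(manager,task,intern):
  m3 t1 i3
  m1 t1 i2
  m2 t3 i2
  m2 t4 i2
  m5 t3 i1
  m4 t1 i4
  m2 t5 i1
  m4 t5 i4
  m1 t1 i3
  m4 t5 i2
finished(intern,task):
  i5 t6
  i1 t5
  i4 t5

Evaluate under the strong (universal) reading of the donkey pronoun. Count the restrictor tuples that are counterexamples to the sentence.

"her" takes "an intern" as antecedent and "it" takes "a task"; both are donkey pronouns co-varying with the restrictor.
Strong reading: for every (m,t,i) with gave(m,t,i), finished(i,t).
Restrictor triples: (m1,t1,i2)→finished(i2,t1) ✗  (m1,t1,i3)→finished(i3,t1) ✗  (m2,t3,i2)→finished(i2,t3) ✗  (m2,t4,i2)→finished(i2,t4) ✗  (m2,t5,i1)→finished(i1,t5) ✓  (m3,t1,i3)→finished(i3,t1) ✗  (m4,t1,i4)→finished(i4,t1) ✗  (m4,t5,i2)→finished(i2,t5) ✗  (m4,t5,i4)→finished(i4,t5) ✓  (m5,t3,i1)→finished(i1,t3) ✗
Counterexamples (restrictor triples failing the scope): 8.

8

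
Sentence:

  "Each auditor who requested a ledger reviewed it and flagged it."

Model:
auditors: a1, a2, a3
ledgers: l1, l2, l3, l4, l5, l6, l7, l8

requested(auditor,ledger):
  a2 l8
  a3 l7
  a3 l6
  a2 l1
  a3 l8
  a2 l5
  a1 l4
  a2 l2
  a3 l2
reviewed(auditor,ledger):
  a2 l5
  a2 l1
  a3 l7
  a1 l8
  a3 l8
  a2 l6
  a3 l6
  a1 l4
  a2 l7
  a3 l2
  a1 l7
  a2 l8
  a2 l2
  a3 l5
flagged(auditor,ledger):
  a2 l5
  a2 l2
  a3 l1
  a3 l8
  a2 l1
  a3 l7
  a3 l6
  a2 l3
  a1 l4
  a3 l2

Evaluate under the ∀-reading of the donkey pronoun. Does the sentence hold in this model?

False

"it" takes "a ledger" as antecedent — a donkey pronoun bound across the clause boundary.
Strong reading: for every (a,l) with requested(a,l), reviewed(a,l) ∧ flagged(a,l).
Restrictor pairs: (a1,l4) ✓  (a2,l1) ✓  (a2,l2) ✓  (a2,l5) ✓  (a2,l8) ✗  (a3,l2) ✓  (a3,l6) ✓  (a3,l7) ✓  (a3,l8) ✓
Counterexample: (a2,l8) is in requested but fails the scope.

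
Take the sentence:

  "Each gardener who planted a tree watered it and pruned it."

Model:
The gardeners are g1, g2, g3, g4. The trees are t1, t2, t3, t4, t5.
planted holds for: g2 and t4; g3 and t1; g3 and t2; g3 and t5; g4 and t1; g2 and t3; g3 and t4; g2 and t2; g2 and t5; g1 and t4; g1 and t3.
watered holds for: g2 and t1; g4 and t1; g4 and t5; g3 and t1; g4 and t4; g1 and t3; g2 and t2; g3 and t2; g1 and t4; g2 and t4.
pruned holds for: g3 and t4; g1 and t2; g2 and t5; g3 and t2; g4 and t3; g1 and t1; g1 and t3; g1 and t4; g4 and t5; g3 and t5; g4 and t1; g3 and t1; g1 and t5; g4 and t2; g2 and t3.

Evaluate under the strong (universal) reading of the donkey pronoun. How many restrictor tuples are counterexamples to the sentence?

6

"it" takes "a tree" as antecedent — a donkey pronoun bound across the clause boundary.
Strong reading: for every (g,t) with planted(g,t), watered(g,t) ∧ pruned(g,t).
Restrictor pairs: (g1,t3) ✓  (g1,t4) ✓  (g2,t2) ✗  (g2,t3) ✗  (g2,t4) ✗  (g2,t5) ✗  (g3,t1) ✓  (g3,t2) ✓  (g3,t4) ✗  (g3,t5) ✗  (g4,t1) ✓
Counterexamples (restrictor pairs failing the scope): 6.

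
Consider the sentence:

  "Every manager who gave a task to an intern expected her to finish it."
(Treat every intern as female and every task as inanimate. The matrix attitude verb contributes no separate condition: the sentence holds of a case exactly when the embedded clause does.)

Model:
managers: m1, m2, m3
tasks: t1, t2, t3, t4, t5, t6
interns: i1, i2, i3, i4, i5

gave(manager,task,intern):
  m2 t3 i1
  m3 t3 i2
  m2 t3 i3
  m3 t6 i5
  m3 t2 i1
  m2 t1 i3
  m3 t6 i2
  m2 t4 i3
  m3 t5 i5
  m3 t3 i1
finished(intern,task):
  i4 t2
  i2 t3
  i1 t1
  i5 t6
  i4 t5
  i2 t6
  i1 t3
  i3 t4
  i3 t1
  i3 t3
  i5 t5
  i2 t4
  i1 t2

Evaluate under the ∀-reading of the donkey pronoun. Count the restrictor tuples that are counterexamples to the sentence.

0

"her" takes "an intern" as antecedent and "it" takes "a task"; both are donkey pronouns co-varying with the restrictor.
Strong reading: for every (m,t,i) with gave(m,t,i), finished(i,t).
Restrictor triples: (m2,t1,i3)→finished(i3,t1) ✓  (m2,t3,i1)→finished(i1,t3) ✓  (m2,t3,i3)→finished(i3,t3) ✓  (m2,t4,i3)→finished(i3,t4) ✓  (m3,t2,i1)→finished(i1,t2) ✓  (m3,t3,i1)→finished(i1,t3) ✓  (m3,t3,i2)→finished(i2,t3) ✓  (m3,t5,i5)→finished(i5,t5) ✓  (m3,t6,i2)→finished(i2,t6) ✓  (m3,t6,i5)→finished(i5,t6) ✓
Counterexamples (restrictor triples failing the scope): 0.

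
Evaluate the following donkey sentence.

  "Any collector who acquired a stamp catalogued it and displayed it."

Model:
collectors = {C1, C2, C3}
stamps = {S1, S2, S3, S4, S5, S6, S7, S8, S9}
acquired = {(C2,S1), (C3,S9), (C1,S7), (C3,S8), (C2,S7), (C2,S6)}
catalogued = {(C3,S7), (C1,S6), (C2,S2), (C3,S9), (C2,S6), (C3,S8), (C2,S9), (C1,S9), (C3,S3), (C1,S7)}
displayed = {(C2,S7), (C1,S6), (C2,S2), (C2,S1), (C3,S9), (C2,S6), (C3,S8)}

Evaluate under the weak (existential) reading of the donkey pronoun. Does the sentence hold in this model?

"it" takes "a stamp" as antecedent — a donkey pronoun bound across the clause boundary.
Weak reading: every collector c with some acquired-stamp has at least one acquired-stamp s such that catalogued(c,s) ∧ displayed(c,s).
Per collector: C1:✗  C2:✓  C3:✓
C1 has no witness among its acquired-stamps.

False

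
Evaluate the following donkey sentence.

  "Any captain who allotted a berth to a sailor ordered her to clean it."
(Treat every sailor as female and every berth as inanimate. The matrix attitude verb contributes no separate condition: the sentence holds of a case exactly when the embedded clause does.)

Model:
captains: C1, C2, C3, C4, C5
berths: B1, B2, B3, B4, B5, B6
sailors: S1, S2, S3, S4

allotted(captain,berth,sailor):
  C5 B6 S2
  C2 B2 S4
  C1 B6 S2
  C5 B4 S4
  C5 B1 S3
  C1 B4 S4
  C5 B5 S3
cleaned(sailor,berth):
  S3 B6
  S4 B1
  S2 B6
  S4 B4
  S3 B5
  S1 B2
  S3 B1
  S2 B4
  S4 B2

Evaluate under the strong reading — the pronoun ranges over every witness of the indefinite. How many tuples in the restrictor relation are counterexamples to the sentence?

0

"her" takes "a sailor" as antecedent and "it" takes "a berth"; both are donkey pronouns co-varying with the restrictor.
Strong reading: for every (c,b,s) with allotted(c,b,s), cleaned(s,b).
Restrictor triples: (C1,B4,S4)→cleaned(S4,B4) ✓  (C1,B6,S2)→cleaned(S2,B6) ✓  (C2,B2,S4)→cleaned(S4,B2) ✓  (C5,B1,S3)→cleaned(S3,B1) ✓  (C5,B4,S4)→cleaned(S4,B4) ✓  (C5,B5,S3)→cleaned(S3,B5) ✓  (C5,B6,S2)→cleaned(S2,B6) ✓
Counterexamples (restrictor triples failing the scope): 0.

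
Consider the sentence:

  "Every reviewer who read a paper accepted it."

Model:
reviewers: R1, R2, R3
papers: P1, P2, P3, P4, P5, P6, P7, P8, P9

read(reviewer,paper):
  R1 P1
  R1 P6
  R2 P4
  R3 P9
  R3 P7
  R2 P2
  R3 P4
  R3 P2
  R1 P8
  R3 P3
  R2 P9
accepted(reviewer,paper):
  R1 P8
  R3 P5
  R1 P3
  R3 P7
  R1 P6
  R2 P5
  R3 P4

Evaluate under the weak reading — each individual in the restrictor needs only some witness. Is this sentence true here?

False

"it" takes "a paper" as antecedent — a donkey pronoun bound across the clause boundary.
Weak reading: every reviewer r with some read-paper has at least one read-paper p such that accepted(r,p).
Per reviewer: R1:✓  R2:✗  R3:✓
R2 has no witness among its read-papers.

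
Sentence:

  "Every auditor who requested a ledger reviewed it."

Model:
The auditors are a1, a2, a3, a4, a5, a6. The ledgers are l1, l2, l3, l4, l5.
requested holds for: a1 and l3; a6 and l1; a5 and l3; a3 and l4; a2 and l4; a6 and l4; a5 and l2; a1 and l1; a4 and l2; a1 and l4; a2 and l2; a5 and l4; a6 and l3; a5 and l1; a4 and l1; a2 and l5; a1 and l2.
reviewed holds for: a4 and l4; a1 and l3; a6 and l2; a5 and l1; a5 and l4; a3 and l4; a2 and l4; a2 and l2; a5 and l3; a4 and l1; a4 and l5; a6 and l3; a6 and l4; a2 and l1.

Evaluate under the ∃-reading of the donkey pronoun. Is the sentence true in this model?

"it" takes "a ledger" as antecedent — a donkey pronoun bound across the clause boundary.
Weak reading: every auditor a with some requested-ledger has at least one requested-ledger l such that reviewed(a,l).
Per auditor: a1:✓  a2:✓  a3:✓  a4:✓  a5:✓  a6:✓
Every auditor in the restrictor has a witness.

True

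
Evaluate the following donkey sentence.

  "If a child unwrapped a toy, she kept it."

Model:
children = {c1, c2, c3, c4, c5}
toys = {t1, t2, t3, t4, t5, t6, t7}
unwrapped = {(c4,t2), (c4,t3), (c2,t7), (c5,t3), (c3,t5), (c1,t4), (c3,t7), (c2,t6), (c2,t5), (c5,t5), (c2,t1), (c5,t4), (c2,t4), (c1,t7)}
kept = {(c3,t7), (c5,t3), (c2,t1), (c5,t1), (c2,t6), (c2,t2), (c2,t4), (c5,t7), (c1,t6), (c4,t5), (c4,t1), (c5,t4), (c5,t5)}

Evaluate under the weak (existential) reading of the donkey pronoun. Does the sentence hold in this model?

False

"it" takes "a toy" as antecedent — a donkey pronoun bound across the clause boundary.
Weak reading: every child c with some unwrapped-toy has at least one unwrapped-toy t such that kept(c,t).
Per child: c1:✗  c2:✓  c3:✓  c4:✗  c5:✓
c1 has no witness among its unwrapped-toys.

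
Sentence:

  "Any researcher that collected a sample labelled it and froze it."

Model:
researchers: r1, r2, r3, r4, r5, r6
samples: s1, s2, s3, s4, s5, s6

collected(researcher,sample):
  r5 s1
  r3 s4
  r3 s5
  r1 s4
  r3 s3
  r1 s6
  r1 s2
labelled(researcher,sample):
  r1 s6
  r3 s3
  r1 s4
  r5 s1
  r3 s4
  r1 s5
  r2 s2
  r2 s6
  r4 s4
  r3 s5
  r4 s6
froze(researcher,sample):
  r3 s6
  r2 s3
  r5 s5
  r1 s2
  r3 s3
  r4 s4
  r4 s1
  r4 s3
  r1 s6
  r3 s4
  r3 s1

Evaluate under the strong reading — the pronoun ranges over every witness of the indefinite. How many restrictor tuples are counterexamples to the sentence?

"it" takes "a sample" as antecedent — a donkey pronoun bound across the clause boundary.
Strong reading: for every (r,s) with collected(r,s), labelled(r,s) ∧ froze(r,s).
Restrictor pairs: (r1,s2) ✗  (r1,s4) ✗  (r1,s6) ✓  (r3,s3) ✓  (r3,s4) ✓  (r3,s5) ✗  (r5,s1) ✗
Counterexamples (restrictor pairs failing the scope): 4.

4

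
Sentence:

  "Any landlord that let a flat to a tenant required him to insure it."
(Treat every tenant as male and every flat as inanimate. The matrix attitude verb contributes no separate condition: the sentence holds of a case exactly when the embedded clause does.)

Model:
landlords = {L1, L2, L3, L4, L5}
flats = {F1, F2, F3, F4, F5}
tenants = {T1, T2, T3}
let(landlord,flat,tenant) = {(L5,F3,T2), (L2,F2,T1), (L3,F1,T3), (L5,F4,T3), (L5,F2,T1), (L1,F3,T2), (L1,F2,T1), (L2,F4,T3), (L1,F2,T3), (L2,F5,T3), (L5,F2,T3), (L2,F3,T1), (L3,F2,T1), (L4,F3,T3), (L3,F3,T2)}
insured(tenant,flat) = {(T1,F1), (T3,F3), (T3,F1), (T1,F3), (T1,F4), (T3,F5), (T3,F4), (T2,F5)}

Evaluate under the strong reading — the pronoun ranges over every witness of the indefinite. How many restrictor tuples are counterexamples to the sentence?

"him" takes "a tenant" as antecedent and "it" takes "a flat"; both are donkey pronouns co-varying with the restrictor.
Strong reading: for every (l,f,t) with let(l,f,t), insured(t,f).
Restrictor triples: (L1,F2,T1)→insured(T1,F2) ✗  (L1,F2,T3)→insured(T3,F2) ✗  (L1,F3,T2)→insured(T2,F3) ✗  (L2,F2,T1)→insured(T1,F2) ✗  (L2,F3,T1)→insured(T1,F3) ✓  (L2,F4,T3)→insured(T3,F4) ✓  (L2,F5,T3)→insured(T3,F5) ✓  (L3,F1,T3)→insured(T3,F1) ✓  (L3,F2,T1)→insured(T1,F2) ✗  (L3,F3,T2)→insured(T2,F3) ✗  (L4,F3,T3)→insured(T3,F3) ✓  (L5,F2,T1)→insured(T1,F2) ✗  (L5,F2,T3)→insured(T3,F2) ✗  (L5,F3,T2)→insured(T2,F3) ✗  (L5,F4,T3)→insured(T3,F4) ✓
Counterexamples (restrictor triples failing the scope): 9.

9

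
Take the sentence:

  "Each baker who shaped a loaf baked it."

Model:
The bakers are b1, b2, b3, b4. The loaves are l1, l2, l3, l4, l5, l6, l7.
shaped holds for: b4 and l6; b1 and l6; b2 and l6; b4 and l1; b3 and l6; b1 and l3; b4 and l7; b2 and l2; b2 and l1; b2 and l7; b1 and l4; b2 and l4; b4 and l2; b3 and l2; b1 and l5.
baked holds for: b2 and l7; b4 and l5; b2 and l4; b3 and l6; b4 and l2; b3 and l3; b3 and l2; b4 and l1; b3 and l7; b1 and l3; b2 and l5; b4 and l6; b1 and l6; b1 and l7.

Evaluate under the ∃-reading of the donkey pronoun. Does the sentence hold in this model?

True

"it" takes "a loaf" as antecedent — a donkey pronoun bound across the clause boundary.
Weak reading: every baker b with some shaped-loaf has at least one shaped-loaf l such that baked(b,l).
Per baker: b1:✓  b2:✓  b3:✓  b4:✓
Every baker in the restrictor has a witness.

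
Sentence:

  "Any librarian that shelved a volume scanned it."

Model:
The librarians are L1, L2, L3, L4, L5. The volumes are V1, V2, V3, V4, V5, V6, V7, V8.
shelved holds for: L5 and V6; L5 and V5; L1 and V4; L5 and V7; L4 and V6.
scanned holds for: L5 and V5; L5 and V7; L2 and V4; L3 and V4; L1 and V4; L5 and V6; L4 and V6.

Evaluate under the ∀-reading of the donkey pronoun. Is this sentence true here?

True

"it" takes "a volume" as antecedent — a donkey pronoun bound across the clause boundary.
Strong reading: for every (l,v) with shelved(l,v), scanned(l,v).
Restrictor pairs: (L1,V4) ✓  (L4,V6) ✓  (L5,V5) ✓  (L5,V6) ✓  (L5,V7) ✓
Every restrictor pair satisfies the scope.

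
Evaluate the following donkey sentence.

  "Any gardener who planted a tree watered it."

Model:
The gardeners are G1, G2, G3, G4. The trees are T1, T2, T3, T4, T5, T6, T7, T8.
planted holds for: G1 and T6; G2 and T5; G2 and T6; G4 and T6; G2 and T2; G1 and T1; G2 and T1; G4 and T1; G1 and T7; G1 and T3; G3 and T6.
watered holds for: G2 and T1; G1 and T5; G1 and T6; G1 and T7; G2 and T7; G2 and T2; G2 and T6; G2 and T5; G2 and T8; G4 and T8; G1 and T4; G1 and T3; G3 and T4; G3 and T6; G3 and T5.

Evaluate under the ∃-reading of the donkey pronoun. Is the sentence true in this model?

False

"it" takes "a tree" as antecedent — a donkey pronoun bound across the clause boundary.
Weak reading: every gardener g with some planted-tree has at least one planted-tree t such that watered(g,t).
Per gardener: G1:✓  G2:✓  G3:✓  G4:✗
G4 has no witness among its planted-trees.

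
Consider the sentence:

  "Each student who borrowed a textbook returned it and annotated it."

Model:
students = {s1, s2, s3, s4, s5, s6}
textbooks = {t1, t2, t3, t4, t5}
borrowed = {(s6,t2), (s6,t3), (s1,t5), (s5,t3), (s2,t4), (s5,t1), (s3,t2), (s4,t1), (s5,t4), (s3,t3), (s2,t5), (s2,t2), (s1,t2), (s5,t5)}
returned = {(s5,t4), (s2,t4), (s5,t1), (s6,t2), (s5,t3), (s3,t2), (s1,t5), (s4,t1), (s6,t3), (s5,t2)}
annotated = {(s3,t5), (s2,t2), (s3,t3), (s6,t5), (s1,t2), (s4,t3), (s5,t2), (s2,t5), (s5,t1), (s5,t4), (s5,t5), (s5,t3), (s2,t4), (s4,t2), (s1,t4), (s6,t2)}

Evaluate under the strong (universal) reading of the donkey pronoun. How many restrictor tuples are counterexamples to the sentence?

"it" takes "a textbook" as antecedent — a donkey pronoun bound across the clause boundary.
Strong reading: for every (s,t) with borrowed(s,t), returned(s,t) ∧ annotated(s,t).
Restrictor pairs: (s1,t2) ✗  (s1,t5) ✗  (s2,t2) ✗  (s2,t4) ✓  (s2,t5) ✗  (s3,t2) ✗  (s3,t3) ✗  (s4,t1) ✗  (s5,t1) ✓  (s5,t3) ✓  (s5,t4) ✓  (s5,t5) ✗  (s6,t2) ✓  (s6,t3) ✗
Counterexamples (restrictor pairs failing the scope): 9.

9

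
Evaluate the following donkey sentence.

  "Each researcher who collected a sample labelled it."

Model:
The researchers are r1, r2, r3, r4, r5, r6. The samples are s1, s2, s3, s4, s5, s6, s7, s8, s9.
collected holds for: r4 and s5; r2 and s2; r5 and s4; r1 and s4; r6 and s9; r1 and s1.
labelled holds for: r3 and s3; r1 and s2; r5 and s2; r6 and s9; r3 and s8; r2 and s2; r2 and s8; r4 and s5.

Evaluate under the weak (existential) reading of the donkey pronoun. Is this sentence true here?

"it" takes "a sample" as antecedent — a donkey pronoun bound across the clause boundary.
Weak reading: every researcher r with some collected-sample has at least one collected-sample s such that labelled(r,s).
Per researcher: r1:✗  r2:✓  r4:✓  r5:✗  r6:✓
r1 has no witness among its collected-samples.

False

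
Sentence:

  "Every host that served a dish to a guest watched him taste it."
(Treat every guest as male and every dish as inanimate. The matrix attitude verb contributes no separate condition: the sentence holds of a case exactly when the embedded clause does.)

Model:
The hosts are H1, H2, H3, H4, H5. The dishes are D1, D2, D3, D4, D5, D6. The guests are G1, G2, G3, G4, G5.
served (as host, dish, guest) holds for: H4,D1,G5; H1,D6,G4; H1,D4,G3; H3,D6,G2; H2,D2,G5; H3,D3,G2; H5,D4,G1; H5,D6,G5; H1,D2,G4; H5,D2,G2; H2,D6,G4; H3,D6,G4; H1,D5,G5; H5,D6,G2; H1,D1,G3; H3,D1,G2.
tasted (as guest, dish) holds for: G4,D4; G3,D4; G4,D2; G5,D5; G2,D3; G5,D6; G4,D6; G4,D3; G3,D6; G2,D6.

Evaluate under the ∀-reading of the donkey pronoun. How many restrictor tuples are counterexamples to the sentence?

6

"him" takes "a guest" as antecedent and "it" takes "a dish"; both are donkey pronouns co-varying with the restrictor.
Strong reading: for every (h,d,g) with served(h,d,g), tasted(g,d).
Restrictor triples: (H1,D1,G3)→tasted(G3,D1) ✗  (H1,D2,G4)→tasted(G4,D2) ✓  (H1,D4,G3)→tasted(G3,D4) ✓  (H1,D5,G5)→tasted(G5,D5) ✓  (H1,D6,G4)→tasted(G4,D6) ✓  (H2,D2,G5)→tasted(G5,D2) ✗  (H2,D6,G4)→tasted(G4,D6) ✓  (H3,D1,G2)→tasted(G2,D1) ✗  (H3,D3,G2)→tasted(G2,D3) ✓  (H3,D6,G2)→tasted(G2,D6) ✓  (H3,D6,G4)→tasted(G4,D6) ✓  (H4,D1,G5)→tasted(G5,D1) ✗  (H5,D2,G2)→tasted(G2,D2) ✗  (H5,D4,G1)→tasted(G1,D4) ✗  (H5,D6,G2)→tasted(G2,D6) ✓  (H5,D6,G5)→tasted(G5,D6) ✓
Counterexamples (restrictor triples failing the scope): 6.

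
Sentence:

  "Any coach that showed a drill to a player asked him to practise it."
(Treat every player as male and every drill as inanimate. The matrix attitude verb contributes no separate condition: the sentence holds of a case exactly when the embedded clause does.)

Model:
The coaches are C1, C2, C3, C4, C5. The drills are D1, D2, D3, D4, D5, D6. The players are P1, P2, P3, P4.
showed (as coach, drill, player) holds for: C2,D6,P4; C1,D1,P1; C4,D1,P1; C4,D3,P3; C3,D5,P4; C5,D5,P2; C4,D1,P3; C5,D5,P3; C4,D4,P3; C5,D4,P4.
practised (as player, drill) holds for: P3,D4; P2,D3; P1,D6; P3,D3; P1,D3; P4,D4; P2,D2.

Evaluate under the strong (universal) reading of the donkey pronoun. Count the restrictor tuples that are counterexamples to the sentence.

"him" takes "a player" as antecedent and "it" takes "a drill"; both are donkey pronouns co-varying with the restrictor.
Strong reading: for every (c,d,p) with showed(c,d,p), practised(p,d).
Restrictor triples: (C1,D1,P1)→practised(P1,D1) ✗  (C2,D6,P4)→practised(P4,D6) ✗  (C3,D5,P4)→practised(P4,D5) ✗  (C4,D1,P1)→practised(P1,D1) ✗  (C4,D1,P3)→practised(P3,D1) ✗  (C4,D3,P3)→practised(P3,D3) ✓  (C4,D4,P3)→practised(P3,D4) ✓  (C5,D4,P4)→practised(P4,D4) ✓  (C5,D5,P2)→practised(P2,D5) ✗  (C5,D5,P3)→practised(P3,D5) ✗
Counterexamples (restrictor triples failing the scope): 7.

7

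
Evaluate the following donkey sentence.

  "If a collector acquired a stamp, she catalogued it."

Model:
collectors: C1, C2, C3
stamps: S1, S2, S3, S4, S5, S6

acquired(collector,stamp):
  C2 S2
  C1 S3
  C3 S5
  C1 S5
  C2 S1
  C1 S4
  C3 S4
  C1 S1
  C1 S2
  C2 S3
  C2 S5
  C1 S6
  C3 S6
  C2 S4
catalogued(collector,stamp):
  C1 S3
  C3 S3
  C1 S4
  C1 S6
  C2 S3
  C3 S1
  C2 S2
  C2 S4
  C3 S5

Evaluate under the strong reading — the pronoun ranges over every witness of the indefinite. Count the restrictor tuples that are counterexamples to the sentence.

"it" takes "a stamp" as antecedent — a donkey pronoun bound across the clause boundary.
Strong reading: for every (c,s) with acquired(c,s), catalogued(c,s).
Restrictor pairs: (C1,S1) ✗  (C1,S2) ✗  (C1,S3) ✓  (C1,S4) ✓  (C1,S5) ✗  (C1,S6) ✓  (C2,S1) ✗  (C2,S2) ✓  (C2,S3) ✓  (C2,S4) ✓  (C2,S5) ✗  (C3,S4) ✗  (C3,S5) ✓  (C3,S6) ✗
Counterexamples (restrictor pairs failing the scope): 7.

7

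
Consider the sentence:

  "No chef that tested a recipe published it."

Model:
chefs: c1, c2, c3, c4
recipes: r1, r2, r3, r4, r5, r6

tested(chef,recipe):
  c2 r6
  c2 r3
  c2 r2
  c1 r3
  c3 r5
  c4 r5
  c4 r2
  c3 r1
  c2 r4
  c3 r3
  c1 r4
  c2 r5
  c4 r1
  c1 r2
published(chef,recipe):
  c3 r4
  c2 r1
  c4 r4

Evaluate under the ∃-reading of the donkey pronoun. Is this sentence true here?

"it" takes "a recipe" as antecedent — a donkey pronoun bound across the clause boundary.
Truth condition: for no (c,r) with tested(c,r) does published(c,r) hold.
Restrictor pairs — does the scope hold? (c1,r2):fails  (c1,r3):fails  (c1,r4):fails  (c2,r2):fails  (c2,r3):fails  (c2,r4):fails  (c2,r5):fails  (c2,r6):fails  (c3,r1):fails  (c3,r3):fails  (c3,r5):fails  (c4,r1):fails  (c4,r2):fails  (c4,r5):fails
Scope holds for no restrictor pair, so the sentence is true.

True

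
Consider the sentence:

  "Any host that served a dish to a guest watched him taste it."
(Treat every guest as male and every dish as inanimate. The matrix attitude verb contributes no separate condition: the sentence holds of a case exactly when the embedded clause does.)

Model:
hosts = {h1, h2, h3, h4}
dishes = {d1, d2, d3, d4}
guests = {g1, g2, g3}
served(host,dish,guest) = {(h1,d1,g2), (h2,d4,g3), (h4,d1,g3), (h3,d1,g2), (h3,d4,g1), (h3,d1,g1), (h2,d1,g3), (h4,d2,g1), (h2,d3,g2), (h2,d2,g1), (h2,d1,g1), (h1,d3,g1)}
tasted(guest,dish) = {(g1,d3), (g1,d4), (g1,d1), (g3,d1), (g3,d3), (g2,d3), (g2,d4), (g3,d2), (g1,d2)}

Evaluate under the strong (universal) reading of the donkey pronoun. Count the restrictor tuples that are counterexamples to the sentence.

"him" takes "a guest" as antecedent and "it" takes "a dish"; both are donkey pronouns co-varying with the restrictor.
Strong reading: for every (h,d,g) with served(h,d,g), tasted(g,d).
Restrictor triples: (h1,d1,g2)→tasted(g2,d1) ✗  (h1,d3,g1)→tasted(g1,d3) ✓  (h2,d1,g1)→tasted(g1,d1) ✓  (h2,d1,g3)→tasted(g3,d1) ✓  (h2,d2,g1)→tasted(g1,d2) ✓  (h2,d3,g2)→tasted(g2,d3) ✓  (h2,d4,g3)→tasted(g3,d4) ✗  (h3,d1,g1)→tasted(g1,d1) ✓  (h3,d1,g2)→tasted(g2,d1) ✗  (h3,d4,g1)→tasted(g1,d4) ✓  (h4,d1,g3)→tasted(g3,d1) ✓  (h4,d2,g1)→tasted(g1,d2) ✓
Counterexamples (restrictor triples failing the scope): 3.

3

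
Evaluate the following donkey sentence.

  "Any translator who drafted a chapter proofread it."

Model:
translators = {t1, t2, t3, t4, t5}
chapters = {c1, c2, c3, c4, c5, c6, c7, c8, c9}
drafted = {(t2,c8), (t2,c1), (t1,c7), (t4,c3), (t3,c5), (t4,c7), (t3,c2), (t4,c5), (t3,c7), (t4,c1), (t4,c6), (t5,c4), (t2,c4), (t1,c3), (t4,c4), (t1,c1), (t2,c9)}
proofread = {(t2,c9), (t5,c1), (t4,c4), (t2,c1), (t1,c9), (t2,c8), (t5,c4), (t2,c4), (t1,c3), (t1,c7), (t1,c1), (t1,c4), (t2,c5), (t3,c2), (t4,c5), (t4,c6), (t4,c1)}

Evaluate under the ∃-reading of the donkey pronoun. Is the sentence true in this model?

True

"it" takes "a chapter" as antecedent — a donkey pronoun bound across the clause boundary.
Weak reading: every translator t with some drafted-chapter has at least one drafted-chapter c such that proofread(t,c).
Per translator: t1:✓  t2:✓  t3:✓  t4:✓  t5:✓
Every translator in the restrictor has a witness.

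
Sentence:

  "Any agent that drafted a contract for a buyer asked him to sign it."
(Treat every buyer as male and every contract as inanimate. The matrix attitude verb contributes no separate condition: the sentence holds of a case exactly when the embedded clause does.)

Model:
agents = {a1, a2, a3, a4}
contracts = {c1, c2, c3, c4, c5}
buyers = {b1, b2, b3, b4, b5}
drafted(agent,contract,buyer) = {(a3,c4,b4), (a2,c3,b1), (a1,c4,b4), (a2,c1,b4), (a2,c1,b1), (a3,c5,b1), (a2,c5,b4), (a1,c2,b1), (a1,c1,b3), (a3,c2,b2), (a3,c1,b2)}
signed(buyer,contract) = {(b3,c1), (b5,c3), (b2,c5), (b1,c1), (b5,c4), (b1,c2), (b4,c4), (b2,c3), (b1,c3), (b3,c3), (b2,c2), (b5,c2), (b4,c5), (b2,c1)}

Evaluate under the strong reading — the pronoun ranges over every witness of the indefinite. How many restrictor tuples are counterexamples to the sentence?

2

"him" takes "a buyer" as antecedent and "it" takes "a contract"; both are donkey pronouns co-varying with the restrictor.
Strong reading: for every (a,c,b) with drafted(a,c,b), signed(b,c).
Restrictor triples: (a1,c1,b3)→signed(b3,c1) ✓  (a1,c2,b1)→signed(b1,c2) ✓  (a1,c4,b4)→signed(b4,c4) ✓  (a2,c1,b1)→signed(b1,c1) ✓  (a2,c1,b4)→signed(b4,c1) ✗  (a2,c3,b1)→signed(b1,c3) ✓  (a2,c5,b4)→signed(b4,c5) ✓  (a3,c1,b2)→signed(b2,c1) ✓  (a3,c2,b2)→signed(b2,c2) ✓  (a3,c4,b4)→signed(b4,c4) ✓  (a3,c5,b1)→signed(b1,c5) ✗
Counterexamples (restrictor triples failing the scope): 2.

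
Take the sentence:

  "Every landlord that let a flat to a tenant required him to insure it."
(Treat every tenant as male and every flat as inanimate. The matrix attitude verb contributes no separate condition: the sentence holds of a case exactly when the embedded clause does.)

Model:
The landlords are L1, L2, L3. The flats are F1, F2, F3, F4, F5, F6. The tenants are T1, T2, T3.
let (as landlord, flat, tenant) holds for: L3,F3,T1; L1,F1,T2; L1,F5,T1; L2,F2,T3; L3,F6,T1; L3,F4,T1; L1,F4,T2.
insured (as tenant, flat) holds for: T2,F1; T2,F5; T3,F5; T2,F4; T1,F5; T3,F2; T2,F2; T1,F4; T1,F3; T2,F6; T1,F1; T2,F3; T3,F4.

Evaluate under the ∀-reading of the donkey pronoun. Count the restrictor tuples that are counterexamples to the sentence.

1

"him" takes "a tenant" as antecedent and "it" takes "a flat"; both are donkey pronouns co-varying with the restrictor.
Strong reading: for every (l,f,t) with let(l,f,t), insured(t,f).
Restrictor triples: (L1,F1,T2)→insured(T2,F1) ✓  (L1,F4,T2)→insured(T2,F4) ✓  (L1,F5,T1)→insured(T1,F5) ✓  (L2,F2,T3)→insured(T3,F2) ✓  (L3,F3,T1)→insured(T1,F3) ✓  (L3,F4,T1)→insured(T1,F4) ✓  (L3,F6,T1)→insured(T1,F6) ✗
Counterexamples (restrictor triples failing the scope): 1.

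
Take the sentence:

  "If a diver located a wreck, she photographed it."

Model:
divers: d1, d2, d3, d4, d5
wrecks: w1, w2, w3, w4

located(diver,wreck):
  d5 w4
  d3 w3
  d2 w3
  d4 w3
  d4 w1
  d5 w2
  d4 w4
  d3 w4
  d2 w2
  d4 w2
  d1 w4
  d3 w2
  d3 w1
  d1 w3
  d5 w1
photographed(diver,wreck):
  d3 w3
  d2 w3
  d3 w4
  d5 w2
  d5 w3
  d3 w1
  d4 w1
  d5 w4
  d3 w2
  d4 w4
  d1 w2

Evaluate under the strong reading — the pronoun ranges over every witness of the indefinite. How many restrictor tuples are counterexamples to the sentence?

6

"it" takes "a wreck" as antecedent — a donkey pronoun bound across the clause boundary.
Strong reading: for every (d,w) with located(d,w), photographed(d,w).
Restrictor pairs: (d1,w3) ✗  (d1,w4) ✗  (d2,w2) ✗  (d2,w3) ✓  (d3,w1) ✓  (d3,w2) ✓  (d3,w3) ✓  (d3,w4) ✓  (d4,w1) ✓  (d4,w2) ✗  (d4,w3) ✗  (d4,w4) ✓  (d5,w1) ✗  (d5,w2) ✓  (d5,w4) ✓
Counterexamples (restrictor pairs failing the scope): 6.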